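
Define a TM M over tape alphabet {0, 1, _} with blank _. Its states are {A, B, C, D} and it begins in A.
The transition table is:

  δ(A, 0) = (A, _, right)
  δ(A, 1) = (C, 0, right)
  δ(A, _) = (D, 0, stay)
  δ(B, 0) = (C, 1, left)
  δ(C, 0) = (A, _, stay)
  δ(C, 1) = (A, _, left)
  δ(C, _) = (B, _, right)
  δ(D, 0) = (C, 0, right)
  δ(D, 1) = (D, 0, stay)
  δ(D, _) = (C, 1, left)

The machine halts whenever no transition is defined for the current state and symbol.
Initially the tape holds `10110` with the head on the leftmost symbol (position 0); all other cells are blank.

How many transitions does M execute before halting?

A | [1]0110__   read 1 → write 0, move right, go to C
C | 0[0]110__   read 0 → write _, move stay, go to A
A | 0[_]110__   read _ → write 0, move stay, go to D
D | 0[0]110__   read 0 → write 0, move right, go to C
C | 00[1]10__   read 1 → write _, move left, go to A
A | 0[0]_10__   read 0 → write _, move right, go to A
A | 0_[_]10__   read _ → write 0, move stay, go to D
D | 0_[0]10__   read 0 → write 0, move right, go to C
C | 0_0[1]0__   read 1 → write _, move left, go to A
A | 0_[0]_0__   read 0 → write _, move right, go to A
A | 0__[_]0__   read _ → write 0, move stay, go to D
D | 0__[0]0__   read 0 → write 0, move right, go to C
C | 0__0[0]__   read 0 → write _, move stay, go to A
A | 0__0[_]__   read _ → write 0, move stay, go to D
D | 0__0[0]__   read 0 → write 0, move right, go to C
C | 0__00[_]_   read _ → write _, move right, go to B
B | 0__00_[_]
M halts after 16 transitions.

16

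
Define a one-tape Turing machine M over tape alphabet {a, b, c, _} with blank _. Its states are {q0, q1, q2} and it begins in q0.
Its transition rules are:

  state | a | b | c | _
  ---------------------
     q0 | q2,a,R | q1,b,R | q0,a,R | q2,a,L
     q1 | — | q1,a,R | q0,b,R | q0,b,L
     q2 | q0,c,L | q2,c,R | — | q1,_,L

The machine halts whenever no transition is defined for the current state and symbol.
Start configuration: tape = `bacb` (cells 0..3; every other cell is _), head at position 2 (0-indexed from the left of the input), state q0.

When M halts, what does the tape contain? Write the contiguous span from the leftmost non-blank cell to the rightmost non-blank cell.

q0 | ba[c]b____   read c → write a, move R, go to q0
q0 | baa[b]____   read b → write b, move R, go to q1
q1 | baab[_]___   read _ → write b, move L, go to q0
q0 | baa[b]b___   read b → write b, move R, go to q1
q1 | baab[b]___   read b → write a, move R, go to q1
q1 | baaba[_]__   read _ → write b, move L, go to q0
q0 | baab[a]b__   read a → write a, move R, go to q2
q2 | baaba[b]__   read b → write c, move R, go to q2
q2 | baabac[_]_   read _ → write _, move L, go to q1
q1 | baaba[c]__   read c → write b, move R, go to q0
q0 | baabab[_]_   read _ → write a, move L, go to q2
q2 | baaba[b]a_   read b → write c, move R, go to q2
q2 | baabac[a]_   read a → write c, move L, go to q0
q0 | baaba[c]c_   read c → write a, move R, go to q0
q0 | baabaa[c]_   read c → write a, move R, go to q0
q0 | baabaaa[_]   read _ → write a, move L, go to q2
q2 | baabaa[a]a   read a → write c, move L, go to q0
q0 | baaba[a]ca   read a → write a, move R, go to q2
q2 | baabaa[c]a
The non-blank tape span at halt is baabaaca.

baabaaca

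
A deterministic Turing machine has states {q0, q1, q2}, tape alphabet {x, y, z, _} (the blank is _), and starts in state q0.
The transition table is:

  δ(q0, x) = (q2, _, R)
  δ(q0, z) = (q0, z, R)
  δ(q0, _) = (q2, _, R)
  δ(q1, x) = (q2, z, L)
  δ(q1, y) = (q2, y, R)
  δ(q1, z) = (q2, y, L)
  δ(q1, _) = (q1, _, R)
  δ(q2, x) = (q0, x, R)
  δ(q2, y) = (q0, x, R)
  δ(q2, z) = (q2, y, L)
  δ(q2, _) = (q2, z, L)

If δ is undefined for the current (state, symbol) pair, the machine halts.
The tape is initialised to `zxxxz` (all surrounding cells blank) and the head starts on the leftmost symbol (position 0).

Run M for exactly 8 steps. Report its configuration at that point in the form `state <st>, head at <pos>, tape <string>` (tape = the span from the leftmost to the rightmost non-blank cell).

q0 | [z]xxxz   read z → write z, move R, go to q0
q0 | z[x]xxz   read x → write _, move R, go to q2
q2 | z_[x]xz   read x → write x, move R, go to q0
q0 | z_x[x]z   read x → write _, move R, go to q2
q2 | z_x_[z]   read z → write y, move L, go to q2
q2 | z_x[_]y   read _ → write z, move L, go to q2
q2 | z_[x]zy   read x → write x, move R, go to q0
q0 | z_x[z]y   read z → write z, move R, go to q0
q0 | z_xz[y]
After 8 steps: state q0, head at 4, tape z_xzy.

state q0, head at 4, tape z_xzy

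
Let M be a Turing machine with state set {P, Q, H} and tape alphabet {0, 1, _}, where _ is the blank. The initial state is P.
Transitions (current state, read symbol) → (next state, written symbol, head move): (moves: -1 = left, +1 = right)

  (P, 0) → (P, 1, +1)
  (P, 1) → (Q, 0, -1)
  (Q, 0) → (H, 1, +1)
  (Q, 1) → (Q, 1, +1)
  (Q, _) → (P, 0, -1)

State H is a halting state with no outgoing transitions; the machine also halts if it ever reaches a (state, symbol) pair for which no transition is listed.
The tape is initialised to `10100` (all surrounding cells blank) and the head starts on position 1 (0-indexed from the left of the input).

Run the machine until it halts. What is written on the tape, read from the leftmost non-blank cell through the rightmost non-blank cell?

11100

P | 1[0]100   read 0 → write 1, move +1, go to P
P | 11[1]00   read 1 → write 0, move -1, go to Q
Q | 1[1]000   read 1 → write 1, move +1, go to Q
Q | 11[0]00   read 0 → write 1, move +1, go to H
H | 111[0]0
The non-blank tape span at halt is 11100.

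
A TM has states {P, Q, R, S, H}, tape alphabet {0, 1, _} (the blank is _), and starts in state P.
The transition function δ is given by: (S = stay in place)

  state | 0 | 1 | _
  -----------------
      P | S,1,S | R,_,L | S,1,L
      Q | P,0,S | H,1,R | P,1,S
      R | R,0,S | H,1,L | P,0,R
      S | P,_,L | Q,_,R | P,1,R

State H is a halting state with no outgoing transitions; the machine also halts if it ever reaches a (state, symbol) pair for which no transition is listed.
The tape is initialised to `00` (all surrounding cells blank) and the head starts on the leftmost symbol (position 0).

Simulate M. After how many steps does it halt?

14

state=P head=0 tape=__[0]0_   (P,0)→(S,1,S)
state=S head=0 tape=__[1]0_   (S,1)→(Q,_,R)
state=Q head=1 tape=___[0]_   (Q,0)→(P,0,S)
state=P head=1 tape=___[0]_   (P,0)→(S,1,S)
state=S head=1 tape=___[1]_   (S,1)→(Q,_,R)
state=Q head=2 tape=____[_]   (Q,_)→(P,1,S)
state=P head=2 tape=____[1]   (P,1)→(R,_,L)
state=R head=1 tape=___[_]_   (R,_)→(P,0,R)
state=P head=2 tape=___0[_]   (P,_)→(S,1,L)
state=S head=1 tape=___[0]1   (S,0)→(P,_,L)
state=P head=0 tape=__[_]_1   (P,_)→(S,1,L)
state=S head=-1 tape=_[_]1_1   (S,_)→(P,1,R)
state=P head=0 tape=_1[1]_1   (P,1)→(R,_,L)
state=R head=-1 tape=_[1]__1   (R,1)→(H,1,L)
state=H head=-2 tape=[_]1__1
M halts after 14 transitions.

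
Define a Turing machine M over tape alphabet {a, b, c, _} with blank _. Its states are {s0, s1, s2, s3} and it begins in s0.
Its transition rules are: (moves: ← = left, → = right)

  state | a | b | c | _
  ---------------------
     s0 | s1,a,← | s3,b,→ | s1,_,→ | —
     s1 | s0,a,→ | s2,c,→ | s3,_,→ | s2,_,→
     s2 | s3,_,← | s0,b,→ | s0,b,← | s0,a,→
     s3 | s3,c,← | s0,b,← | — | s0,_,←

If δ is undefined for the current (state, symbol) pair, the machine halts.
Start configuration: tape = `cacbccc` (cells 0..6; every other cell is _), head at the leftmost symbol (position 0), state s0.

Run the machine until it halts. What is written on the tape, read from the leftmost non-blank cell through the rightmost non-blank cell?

state=s0 head=0 tape=[c]acbccc__   (s0,c)→(s1,_,→)
state=s1 head=1 tape=_[a]cbccc__   (s1,a)→(s0,a,→)
state=s0 head=2 tape=_a[c]bccc__   (s0,c)→(s1,_,→)
state=s1 head=3 tape=_a_[b]ccc__   (s1,b)→(s2,c,→)
state=s2 head=4 tape=_a_c[c]cc__   (s2,c)→(s0,b,←)
state=s0 head=3 tape=_a_[c]bcc__   (s0,c)→(s1,_,→)
state=s1 head=4 tape=_a__[b]cc__   (s1,b)→(s2,c,→)
state=s2 head=5 tape=_a__c[c]c__   (s2,c)→(s0,b,←)
state=s0 head=4 tape=_a__[c]bc__   (s0,c)→(s1,_,→)
state=s1 head=5 tape=_a___[b]c__   (s1,b)→(s2,c,→)
state=s2 head=6 tape=_a___c[c]__   (s2,c)→(s0,b,←)
state=s0 head=5 tape=_a___[c]b__   (s0,c)→(s1,_,→)
state=s1 head=6 tape=_a____[b]__   (s1,b)→(s2,c,→)
state=s2 head=7 tape=_a____c[_]_   (s2,_)→(s0,a,→)
state=s0 head=8 tape=_a____ca[_]
The non-blank tape span at halt is a____ca.

a____ca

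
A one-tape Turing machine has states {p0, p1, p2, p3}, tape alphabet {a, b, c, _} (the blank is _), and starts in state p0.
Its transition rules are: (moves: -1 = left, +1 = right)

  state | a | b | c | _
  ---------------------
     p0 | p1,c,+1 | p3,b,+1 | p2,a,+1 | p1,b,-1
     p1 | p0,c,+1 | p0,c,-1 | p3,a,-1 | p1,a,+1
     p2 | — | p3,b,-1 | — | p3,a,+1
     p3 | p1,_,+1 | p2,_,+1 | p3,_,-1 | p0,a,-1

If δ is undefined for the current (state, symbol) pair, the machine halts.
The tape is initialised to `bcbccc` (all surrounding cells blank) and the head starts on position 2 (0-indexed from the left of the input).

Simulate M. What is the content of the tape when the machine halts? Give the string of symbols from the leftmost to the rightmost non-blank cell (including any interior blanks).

ccccac

p0 | bc[b]ccc_   read b → write b, move +1, go to p3
p3 | bcb[c]cc_   read c → write _, move -1, go to p3
p3 | bc[b]_cc_   read b → write _, move +1, go to p2
p2 | bc_[_]cc_   read _ → write a, move +1, go to p3
p3 | bc_a[c]c_   read c → write _, move -1, go to p3
p3 | bc_[a]_c_   read a → write _, move +1, go to p1
p1 | bc__[_]c_   read _ → write a, move +1, go to p1
p1 | bc__a[c]_   read c → write a, move -1, go to p3
p3 | bc__[a]a_   read a → write _, move +1, go to p1
p1 | bc___[a]_   read a → write c, move +1, go to p0
p0 | bc___c[_]   read _ → write b, move -1, go to p1
p1 | bc___[c]b   read c → write a, move -1, go to p3
p3 | bc__[_]ab   read _ → write a, move -1, go to p0
p0 | bc_[_]aab   read _ → write b, move -1, go to p1
p1 | bc[_]baab   read _ → write a, move +1, go to p1
p1 | bca[b]aab   read b → write c, move -1, go to p0
p0 | bc[a]caab   read a → write c, move +1, go to p1
p1 | bcc[c]aab   read c → write a, move -1, go to p3
p3 | bc[c]aaab   read c → write _, move -1, go to p3
p3 | b[c]_aaab   read c → write _, move -1, go to p3
p3 | [b]__aaab   read b → write _, move +1, go to p2
p2 | _[_]_aaab   read _ → write a, move +1, go to p3
p3 | _a[_]aaab   read _ → write a, move -1, go to p0
p0 | _[a]aaaab   read a → write c, move +1, go to p1
p1 | _c[a]aaab   read a → write c, move +1, go to p0
p0 | _cc[a]aab   read a → write c, move +1, go to p1
p1 | _ccc[a]ab   read a → write c, move +1, go to p0
p0 | _cccc[a]b   read a → write c, move +1, go to p1
p1 | _ccccc[b]   read b → write c, move -1, go to p0
p0 | _cccc[c]c   read c → write a, move +1, go to p2
p2 | _cccca[c]
The non-blank tape span at halt is ccccac.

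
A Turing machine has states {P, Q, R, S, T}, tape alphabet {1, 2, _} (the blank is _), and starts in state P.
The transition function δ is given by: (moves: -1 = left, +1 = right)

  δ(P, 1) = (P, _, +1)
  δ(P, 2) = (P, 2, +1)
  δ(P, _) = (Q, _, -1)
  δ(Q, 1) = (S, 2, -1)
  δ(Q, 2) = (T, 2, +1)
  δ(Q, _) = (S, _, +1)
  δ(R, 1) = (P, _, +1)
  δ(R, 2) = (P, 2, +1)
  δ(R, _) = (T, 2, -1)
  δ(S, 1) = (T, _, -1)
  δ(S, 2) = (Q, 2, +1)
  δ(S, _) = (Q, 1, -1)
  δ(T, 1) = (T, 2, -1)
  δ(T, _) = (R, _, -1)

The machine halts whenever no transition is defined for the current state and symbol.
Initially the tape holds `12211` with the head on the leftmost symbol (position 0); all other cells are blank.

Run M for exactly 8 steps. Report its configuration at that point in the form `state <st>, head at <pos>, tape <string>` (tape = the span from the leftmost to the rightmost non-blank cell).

state=P head=0 tape=[1]2211_   (P,1)→(P,_,+1)
state=P head=1 tape=_[2]211_   (P,2)→(P,2,+1)
state=P head=2 tape=_2[2]11_   (P,2)→(P,2,+1)
state=P head=3 tape=_22[1]1_   (P,1)→(P,_,+1)
state=P head=4 tape=_22_[1]_   (P,1)→(P,_,+1)
state=P head=5 tape=_22__[_]   (P,_)→(Q,_,-1)
state=Q head=4 tape=_22_[_]_   (Q,_)→(S,_,+1)
state=S head=5 tape=_22__[_]   (S,_)→(Q,1,-1)
state=Q head=4 tape=_22_[_]1
After 8 steps: state Q, head at 4, tape 22__1.

state Q, head at 4, tape 22__1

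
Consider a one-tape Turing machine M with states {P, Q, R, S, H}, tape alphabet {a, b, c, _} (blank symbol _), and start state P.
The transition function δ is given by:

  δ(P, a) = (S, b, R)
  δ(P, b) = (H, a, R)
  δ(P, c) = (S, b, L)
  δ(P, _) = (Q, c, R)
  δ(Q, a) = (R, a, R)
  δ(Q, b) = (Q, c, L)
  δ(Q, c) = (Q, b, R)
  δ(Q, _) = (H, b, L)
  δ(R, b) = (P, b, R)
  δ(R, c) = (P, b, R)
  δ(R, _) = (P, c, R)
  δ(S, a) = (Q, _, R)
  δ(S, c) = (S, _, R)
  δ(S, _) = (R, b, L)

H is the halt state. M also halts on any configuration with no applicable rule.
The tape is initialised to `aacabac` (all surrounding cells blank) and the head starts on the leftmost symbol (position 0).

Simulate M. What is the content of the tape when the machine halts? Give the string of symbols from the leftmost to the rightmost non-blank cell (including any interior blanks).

P | [a]acabac__   read a → write b, move R, go to S
S | b[a]cabac__   read a → write _, move R, go to Q
Q | b_[c]abac__   read c → write b, move R, go to Q
Q | b_b[a]bac__   read a → write a, move R, go to R
R | b_ba[b]ac__   read b → write b, move R, go to P
P | b_bab[a]c__   read a → write b, move R, go to S
S | b_babb[c]__   read c → write _, move R, go to S
S | b_babb_[_]_   read _ → write b, move L, go to R
R | b_babb[_]b_   read _ → write c, move R, go to P
P | b_babbc[b]_   read b → write a, move R, go to H
H | b_babbca[_]
The non-blank tape span at halt is b_babbca.

b_babbca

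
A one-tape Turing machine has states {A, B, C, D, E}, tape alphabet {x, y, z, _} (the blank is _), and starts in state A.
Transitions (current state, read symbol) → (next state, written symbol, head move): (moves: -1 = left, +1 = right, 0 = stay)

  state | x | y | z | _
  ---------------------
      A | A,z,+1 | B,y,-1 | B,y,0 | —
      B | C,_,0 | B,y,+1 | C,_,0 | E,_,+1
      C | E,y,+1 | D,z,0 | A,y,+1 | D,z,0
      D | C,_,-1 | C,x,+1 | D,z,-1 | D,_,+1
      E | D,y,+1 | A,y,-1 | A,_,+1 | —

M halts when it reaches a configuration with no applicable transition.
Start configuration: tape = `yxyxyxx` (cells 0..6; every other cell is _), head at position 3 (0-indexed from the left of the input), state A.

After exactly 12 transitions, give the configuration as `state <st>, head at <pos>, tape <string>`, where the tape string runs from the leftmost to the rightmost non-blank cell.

A | yxy[x]yxx   read x → write z, move +1, go to A
A | yxyz[y]xx   read y → write y, move -1, go to B
B | yxy[z]yxx   read z → write _, move 0, go to C
C | yxy[_]yxx   read _ → write z, move 0, go to D
D | yxy[z]yxx   read z → write z, move -1, go to D
D | yx[y]zyxx   read y → write x, move +1, go to C
C | yxx[z]yxx   read z → write y, move +1, go to A
A | yxxy[y]xx   read y → write y, move -1, go to B
B | yxx[y]yxx   read y → write y, move +1, go to B
B | yxxy[y]xx   read y → write y, move +1, go to B
B | yxxyy[x]x   read x → write _, move 0, go to C
C | yxxyy[_]x   read _ → write z, move 0, go to D
D | yxxyy[z]x
After 12 steps: state D, head at 5, tape yxxyyzx.

state D, head at 5, tape yxxyyzx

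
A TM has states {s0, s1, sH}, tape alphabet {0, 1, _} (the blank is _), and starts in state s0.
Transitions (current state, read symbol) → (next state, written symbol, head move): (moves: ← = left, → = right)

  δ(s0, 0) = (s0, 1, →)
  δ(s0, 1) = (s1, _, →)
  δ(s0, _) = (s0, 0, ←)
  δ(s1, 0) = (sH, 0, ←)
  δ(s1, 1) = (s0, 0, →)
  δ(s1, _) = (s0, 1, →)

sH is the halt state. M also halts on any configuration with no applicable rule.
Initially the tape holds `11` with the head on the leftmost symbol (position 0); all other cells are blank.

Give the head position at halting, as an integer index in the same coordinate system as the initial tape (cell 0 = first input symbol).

state=s0 head=0 tape=[1]1__   (s0,1)→(s1,_,→)
state=s1 head=1 tape=_[1]__   (s1,1)→(s0,0,→)
state=s0 head=2 tape=_0[_]_   (s0,_)→(s0,0,←)
state=s0 head=1 tape=_[0]0_   (s0,0)→(s0,1,→)
state=s0 head=2 tape=_1[0]_   (s0,0)→(s0,1,→)
state=s0 head=3 tape=_11[_]   (s0,_)→(s0,0,←)
state=s0 head=2 tape=_1[1]0   (s0,1)→(s1,_,→)
state=s1 head=3 tape=_1_[0]   (s1,0)→(sH,0,←)
state=sH head=2 tape=_1[_]0
At halt the head is at cell 2.

2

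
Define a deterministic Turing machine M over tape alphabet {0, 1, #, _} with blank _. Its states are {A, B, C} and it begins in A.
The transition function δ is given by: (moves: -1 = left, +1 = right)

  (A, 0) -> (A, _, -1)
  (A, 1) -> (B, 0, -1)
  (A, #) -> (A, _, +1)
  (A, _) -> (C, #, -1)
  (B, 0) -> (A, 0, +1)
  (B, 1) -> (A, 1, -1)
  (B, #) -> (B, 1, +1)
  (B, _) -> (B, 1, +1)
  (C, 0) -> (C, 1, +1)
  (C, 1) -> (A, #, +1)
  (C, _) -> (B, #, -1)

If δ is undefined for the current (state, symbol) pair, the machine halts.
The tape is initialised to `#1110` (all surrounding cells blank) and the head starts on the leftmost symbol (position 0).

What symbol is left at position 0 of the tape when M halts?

1

state=A head=0 tape=_[#]1110   (A,#)→(A,_,+1)
state=A head=1 tape=__[1]110   (A,1)→(B,0,-1)
state=B head=0 tape=_[_]0110   (B,_)→(B,1,+1)
state=B head=1 tape=_1[0]110   (B,0)→(A,0,+1)
state=A head=2 tape=_10[1]10   (A,1)→(B,0,-1)
state=B head=1 tape=_1[0]010   (B,0)→(A,0,+1)
state=A head=2 tape=_10[0]10   (A,0)→(A,_,-1)
state=A head=1 tape=_1[0]_10   (A,0)→(A,_,-1)
state=A head=0 tape=_[1]__10   (A,1)→(B,0,-1)
state=B head=-1 tape=[_]0__10   (B,_)→(B,1,+1)
state=B head=0 tape=1[0]__10   (B,0)→(A,0,+1)
state=A head=1 tape=10[_]_10   (A,_)→(C,#,-1)
state=C head=0 tape=1[0]#_10   (C,0)→(C,1,+1)
state=C head=1 tape=11[#]_10
Cell 0 holds 1 when M halts.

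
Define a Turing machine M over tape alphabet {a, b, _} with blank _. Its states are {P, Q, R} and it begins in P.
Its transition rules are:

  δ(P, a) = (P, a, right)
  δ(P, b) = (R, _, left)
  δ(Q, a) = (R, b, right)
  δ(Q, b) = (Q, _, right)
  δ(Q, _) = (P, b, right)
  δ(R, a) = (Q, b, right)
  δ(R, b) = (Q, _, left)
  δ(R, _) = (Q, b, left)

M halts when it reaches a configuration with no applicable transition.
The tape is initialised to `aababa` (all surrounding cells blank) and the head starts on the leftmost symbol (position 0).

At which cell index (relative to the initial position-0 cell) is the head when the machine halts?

6

P | [a]ababa_   read a → write a, move right, go to P
P | a[a]baba_   read a → write a, move right, go to P
P | aa[b]aba_   read b → write _, move left, go to R
R | a[a]_aba_   read a → write b, move right, go to Q
Q | ab[_]aba_   read _ → write b, move right, go to P
P | abb[a]ba_   read a → write a, move right, go to P
P | abba[b]a_   read b → write _, move left, go to R
R | abb[a]_a_   read a → write b, move right, go to Q
Q | abbb[_]a_   read _ → write b, move right, go to P
P | abbbb[a]_   read a → write a, move right, go to P
P | abbbba[_]
At halt the head is at cell 6.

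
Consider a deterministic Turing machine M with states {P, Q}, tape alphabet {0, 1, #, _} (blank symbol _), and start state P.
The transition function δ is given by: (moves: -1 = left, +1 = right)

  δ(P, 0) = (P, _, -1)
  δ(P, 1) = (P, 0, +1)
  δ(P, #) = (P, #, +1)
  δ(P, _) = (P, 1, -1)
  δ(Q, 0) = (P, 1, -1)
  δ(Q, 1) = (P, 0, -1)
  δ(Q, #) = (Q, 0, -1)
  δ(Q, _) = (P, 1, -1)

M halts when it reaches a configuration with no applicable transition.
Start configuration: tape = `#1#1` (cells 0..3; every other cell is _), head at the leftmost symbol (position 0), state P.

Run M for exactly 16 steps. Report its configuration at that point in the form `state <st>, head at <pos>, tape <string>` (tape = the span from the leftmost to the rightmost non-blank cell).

state=P head=0 tape=[#]1#1__   (P,#)→(P,#,+1)
state=P head=1 tape=#[1]#1__   (P,1)→(P,0,+1)
state=P head=2 tape=#0[#]1__   (P,#)→(P,#,+1)
state=P head=3 tape=#0#[1]__   (P,1)→(P,0,+1)
state=P head=4 tape=#0#0[_]_   (P,_)→(P,1,-1)
state=P head=3 tape=#0#[0]1_   (P,0)→(P,_,-1)
state=P head=2 tape=#0[#]_1_   (P,#)→(P,#,+1)
state=P head=3 tape=#0#[_]1_   (P,_)→(P,1,-1)
state=P head=2 tape=#0[#]11_   (P,#)→(P,#,+1)
state=P head=3 tape=#0#[1]1_   (P,1)→(P,0,+1)
state=P head=4 tape=#0#0[1]_   (P,1)→(P,0,+1)
state=P head=5 tape=#0#00[_]   (P,_)→(P,1,-1)
state=P head=4 tape=#0#0[0]1   (P,0)→(P,_,-1)
state=P head=3 tape=#0#[0]_1   (P,0)→(P,_,-1)
state=P head=2 tape=#0[#]__1   (P,#)→(P,#,+1)
state=P head=3 tape=#0#[_]_1   (P,_)→(P,1,-1)
state=P head=2 tape=#0[#]1_1
After 16 steps: state P, head at 2, tape #0#1_1.

state P, head at 2, tape #0#1_1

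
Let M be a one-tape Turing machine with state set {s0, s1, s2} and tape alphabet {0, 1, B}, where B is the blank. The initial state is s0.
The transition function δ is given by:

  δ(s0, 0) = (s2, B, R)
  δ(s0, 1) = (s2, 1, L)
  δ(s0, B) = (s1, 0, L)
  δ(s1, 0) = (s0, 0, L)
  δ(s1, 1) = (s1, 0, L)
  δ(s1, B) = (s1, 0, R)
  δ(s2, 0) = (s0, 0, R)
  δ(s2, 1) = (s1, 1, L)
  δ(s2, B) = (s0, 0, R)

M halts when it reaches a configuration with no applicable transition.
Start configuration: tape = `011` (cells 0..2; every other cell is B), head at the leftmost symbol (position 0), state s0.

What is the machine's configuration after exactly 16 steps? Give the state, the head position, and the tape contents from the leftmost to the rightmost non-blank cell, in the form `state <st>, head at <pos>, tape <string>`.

state s0, head at 2, tape 0B01

state=s0 head=0 tape=BB[0]11   (s0,0)→(s2,B,R)
state=s2 head=1 tape=BBB[1]1   (s2,1)→(s1,1,L)
state=s1 head=0 tape=BB[B]11   (s1,B)→(s1,0,R)
state=s1 head=1 tape=BB0[1]1   (s1,1)→(s1,0,L)
state=s1 head=0 tape=BB[0]01   (s1,0)→(s0,0,L)
state=s0 head=-1 tape=B[B]001   (s0,B)→(s1,0,L)
state=s1 head=-2 tape=[B]0001   (s1,B)→(s1,0,R)
state=s1 head=-1 tape=0[0]001   (s1,0)→(s0,0,L)
state=s0 head=-2 tape=[0]0001   (s0,0)→(s2,B,R)
state=s2 head=-1 tape=B[0]001   (s2,0)→(s0,0,R)
state=s0 head=0 tape=B0[0]01   (s0,0)→(s2,B,R)
state=s2 head=1 tape=B0B[0]1   (s2,0)→(s0,0,R)
state=s0 head=2 tape=B0B0[1]   (s0,1)→(s2,1,L)
state=s2 head=1 tape=B0B[0]1   (s2,0)→(s0,0,R)
state=s0 head=2 tape=B0B0[1]   (s0,1)→(s2,1,L)
state=s2 head=1 tape=B0B[0]1   (s2,0)→(s0,0,R)
state=s0 head=2 tape=B0B0[1]
After 16 steps: state s0, head at 2, tape 0B01.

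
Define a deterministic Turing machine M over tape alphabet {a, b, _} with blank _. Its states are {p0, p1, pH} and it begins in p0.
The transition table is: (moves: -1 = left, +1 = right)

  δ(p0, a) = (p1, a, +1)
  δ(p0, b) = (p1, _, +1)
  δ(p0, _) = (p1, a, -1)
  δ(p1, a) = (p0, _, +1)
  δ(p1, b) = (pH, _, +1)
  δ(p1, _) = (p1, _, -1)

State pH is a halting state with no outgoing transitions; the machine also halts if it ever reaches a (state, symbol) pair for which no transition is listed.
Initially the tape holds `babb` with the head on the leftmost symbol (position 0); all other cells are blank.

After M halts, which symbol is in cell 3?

_

state=p0 head=0 tape=[b]abb_   (p0,b)→(p1,_,+1)
state=p1 head=1 tape=_[a]bb_   (p1,a)→(p0,_,+1)
state=p0 head=2 tape=__[b]b_   (p0,b)→(p1,_,+1)
state=p1 head=3 tape=___[b]_   (p1,b)→(pH,_,+1)
state=pH head=4 tape=____[_]
Cell 3 holds _ when M halts.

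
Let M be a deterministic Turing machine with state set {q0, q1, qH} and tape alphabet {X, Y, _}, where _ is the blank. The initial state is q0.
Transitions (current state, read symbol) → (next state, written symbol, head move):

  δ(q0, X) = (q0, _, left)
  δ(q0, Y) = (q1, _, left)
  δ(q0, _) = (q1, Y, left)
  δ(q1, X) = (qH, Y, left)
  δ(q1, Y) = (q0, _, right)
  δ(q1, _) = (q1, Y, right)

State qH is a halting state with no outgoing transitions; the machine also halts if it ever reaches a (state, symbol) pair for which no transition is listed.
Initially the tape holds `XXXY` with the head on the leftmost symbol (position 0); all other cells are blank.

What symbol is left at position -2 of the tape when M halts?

q0 | __[X]XXY   read X → write _, move left, go to q0
q0 | _[_]_XXY   read _ → write Y, move left, go to q1
q1 | [_]Y_XXY   read _ → write Y, move right, go to q1
q1 | Y[Y]_XXY   read Y → write _, move right, go to q0
q0 | Y_[_]XXY   read _ → write Y, move left, go to q1
q1 | Y[_]YXXY   read _ → write Y, move right, go to q1
q1 | YY[Y]XXY   read Y → write _, move right, go to q0
q0 | YY_[X]XY   read X → write _, move left, go to q0
q0 | YY[_]_XY   read _ → write Y, move left, go to q1
q1 | Y[Y]Y_XY   read Y → write _, move right, go to q0
q0 | Y_[Y]_XY   read Y → write _, move left, go to q1
q1 | Y[_]__XY   read _ → write Y, move right, go to q1
q1 | YY[_]_XY   read _ → write Y, move right, go to q1
q1 | YYY[_]XY   read _ → write Y, move right, go to q1
q1 | YYYY[X]Y   read X → write Y, move left, go to qH
qH | YYY[Y]YY
Cell -2 holds Y when M halts.

Y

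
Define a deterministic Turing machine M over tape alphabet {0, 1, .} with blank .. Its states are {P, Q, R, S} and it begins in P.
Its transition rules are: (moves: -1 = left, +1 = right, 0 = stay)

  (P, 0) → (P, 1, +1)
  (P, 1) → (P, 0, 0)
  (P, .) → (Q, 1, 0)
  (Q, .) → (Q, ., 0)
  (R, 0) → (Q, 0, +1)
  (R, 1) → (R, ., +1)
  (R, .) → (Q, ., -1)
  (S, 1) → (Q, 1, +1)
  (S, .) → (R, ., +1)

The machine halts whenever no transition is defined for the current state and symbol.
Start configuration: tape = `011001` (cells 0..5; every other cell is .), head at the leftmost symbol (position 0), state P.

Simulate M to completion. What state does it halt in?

P | [0]11001.   read 0 → write 1, move +1, go to P
P | 1[1]1001.   read 1 → write 0, move 0, go to P
P | 1[0]1001.   read 0 → write 1, move +1, go to P
P | 11[1]001.   read 1 → write 0, move 0, go to P
P | 11[0]001.   read 0 → write 1, move +1, go to P
P | 111[0]01.   read 0 → write 1, move +1, go to P
P | 1111[0]1.   read 0 → write 1, move +1, go to P
P | 11111[1].   read 1 → write 0, move 0, go to P
P | 11111[0].   read 0 → write 1, move +1, go to P
P | 111111[.]   read . → write 1, move 0, go to Q
Q | 111111[1]
No transition is defined for (Q, 1); M halts in state Q.

Q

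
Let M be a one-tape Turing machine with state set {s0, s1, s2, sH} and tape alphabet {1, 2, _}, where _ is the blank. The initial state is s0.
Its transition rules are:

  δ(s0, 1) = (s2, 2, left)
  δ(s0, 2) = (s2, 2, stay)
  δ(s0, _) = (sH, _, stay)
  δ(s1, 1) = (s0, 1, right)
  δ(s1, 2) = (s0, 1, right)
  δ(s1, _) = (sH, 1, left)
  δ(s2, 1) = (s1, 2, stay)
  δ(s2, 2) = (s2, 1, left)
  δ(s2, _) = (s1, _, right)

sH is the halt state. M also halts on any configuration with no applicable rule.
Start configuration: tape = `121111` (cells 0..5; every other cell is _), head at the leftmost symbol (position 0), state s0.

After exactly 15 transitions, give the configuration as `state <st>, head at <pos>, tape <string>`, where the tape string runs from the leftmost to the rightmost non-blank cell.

s0 | _[1]21111   read 1 → write 2, move left, go to s2
s2 | [_]221111   read _ → write _, move right, go to s1
s1 | _[2]21111   read 2 → write 1, move right, go to s0
s0 | _1[2]1111   read 2 → write 2, move stay, go to s2
s2 | _1[2]1111   read 2 → write 1, move left, go to s2
s2 | _[1]11111   read 1 → write 2, move stay, go to s1
s1 | _[2]11111   read 2 → write 1, move right, go to s0
s0 | _1[1]1111   read 1 → write 2, move left, go to s2
s2 | _[1]21111   read 1 → write 2, move stay, go to s1
s1 | _[2]21111   read 2 → write 1, move right, go to s0
s0 | _1[2]1111   read 2 → write 2, move stay, go to s2
s2 | _1[2]1111   read 2 → write 1, move left, go to s2
s2 | _[1]11111   read 1 → write 2, move stay, go to s1
s1 | _[2]11111   read 2 → write 1, move right, go to s0
s0 | _1[1]1111   read 1 → write 2, move left, go to s2
s2 | _[1]21111
After 15 steps: state s2, head at 0, tape 121111.

state s2, head at 0, tape 121111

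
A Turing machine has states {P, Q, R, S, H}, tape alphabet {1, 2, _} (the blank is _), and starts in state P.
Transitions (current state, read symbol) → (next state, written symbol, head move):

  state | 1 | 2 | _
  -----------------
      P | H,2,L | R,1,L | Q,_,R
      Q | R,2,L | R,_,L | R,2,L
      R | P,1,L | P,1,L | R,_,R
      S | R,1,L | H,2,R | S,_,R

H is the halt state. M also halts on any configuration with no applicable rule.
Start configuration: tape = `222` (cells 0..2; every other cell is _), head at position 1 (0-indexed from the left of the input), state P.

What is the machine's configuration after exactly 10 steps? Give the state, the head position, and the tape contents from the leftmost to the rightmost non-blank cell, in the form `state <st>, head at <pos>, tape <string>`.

P | _2[2]2   read 2 → write 1, move L, go to R
R | _[2]12   read 2 → write 1, move L, go to P
P | [_]112   read _ → write _, move R, go to Q
Q | _[1]12   read 1 → write 2, move L, go to R
R | [_]212   read _ → write _, move R, go to R
R | _[2]12   read 2 → write 1, move L, go to P
P | [_]112   read _ → write _, move R, go to Q
Q | _[1]12   read 1 → write 2, move L, go to R
R | [_]212   read _ → write _, move R, go to R
R | _[2]12   read 2 → write 1, move L, go to P
P | [_]112
After 10 steps: state P, head at -1, tape 112.

state P, head at -1, tape 112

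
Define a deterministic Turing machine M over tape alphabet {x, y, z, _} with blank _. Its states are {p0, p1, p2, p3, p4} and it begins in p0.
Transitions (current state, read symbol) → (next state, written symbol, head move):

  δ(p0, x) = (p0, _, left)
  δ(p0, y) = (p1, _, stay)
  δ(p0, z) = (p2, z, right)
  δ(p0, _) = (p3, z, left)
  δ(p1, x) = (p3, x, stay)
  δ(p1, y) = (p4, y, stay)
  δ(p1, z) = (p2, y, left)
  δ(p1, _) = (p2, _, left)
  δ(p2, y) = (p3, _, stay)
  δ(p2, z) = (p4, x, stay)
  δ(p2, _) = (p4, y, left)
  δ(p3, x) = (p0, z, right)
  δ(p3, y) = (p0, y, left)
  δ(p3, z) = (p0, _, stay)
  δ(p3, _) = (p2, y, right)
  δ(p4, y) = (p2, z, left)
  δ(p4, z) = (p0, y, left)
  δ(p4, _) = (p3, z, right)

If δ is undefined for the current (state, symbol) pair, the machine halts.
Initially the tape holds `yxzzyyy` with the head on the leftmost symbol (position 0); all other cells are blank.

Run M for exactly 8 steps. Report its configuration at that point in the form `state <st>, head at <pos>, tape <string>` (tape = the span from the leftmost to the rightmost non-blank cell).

p0 | __[y]xzzyyy   read y → write _, move stay, go to p1
p1 | __[_]xzzyyy   read _ → write _, move left, go to p2
p2 | _[_]_xzzyyy   read _ → write y, move left, go to p4
p4 | [_]y_xzzyyy   read _ → write z, move right, go to p3
p3 | z[y]_xzzyyy   read y → write y, move left, go to p0
p0 | [z]y_xzzyyy   read z → write z, move right, go to p2
p2 | z[y]_xzzyyy   read y → write _, move stay, go to p3
p3 | z[_]_xzzyyy   read _ → write y, move right, go to p2
p2 | zy[_]xzzyyy
After 8 steps: state p2, head at 0, tape zy_xzzyyy.

state p2, head at 0, tape zy_xzzyyy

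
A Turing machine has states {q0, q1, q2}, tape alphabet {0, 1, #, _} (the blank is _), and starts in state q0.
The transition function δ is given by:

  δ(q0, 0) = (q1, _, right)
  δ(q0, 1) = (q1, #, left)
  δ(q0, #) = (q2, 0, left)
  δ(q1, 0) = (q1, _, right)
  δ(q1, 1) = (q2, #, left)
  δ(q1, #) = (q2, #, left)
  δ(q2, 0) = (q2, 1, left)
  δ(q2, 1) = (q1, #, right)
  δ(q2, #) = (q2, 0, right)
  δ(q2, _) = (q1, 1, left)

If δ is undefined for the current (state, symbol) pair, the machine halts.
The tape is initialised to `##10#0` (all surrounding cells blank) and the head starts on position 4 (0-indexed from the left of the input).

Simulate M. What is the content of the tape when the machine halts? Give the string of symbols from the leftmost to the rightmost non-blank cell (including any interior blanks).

#000#

state=q0 head=4 tape=##10[#]0_   (q0,#)→(q2,0,left)
state=q2 head=3 tape=##1[0]00_   (q2,0)→(q2,1,left)
state=q2 head=2 tape=##[1]100_   (q2,1)→(q1,#,right)
state=q1 head=3 tape=###[1]00_   (q1,1)→(q2,#,left)
state=q2 head=2 tape=##[#]#00_   (q2,#)→(q2,0,right)
state=q2 head=3 tape=##0[#]00_   (q2,#)→(q2,0,right)
state=q2 head=4 tape=##00[0]0_   (q2,0)→(q2,1,left)
state=q2 head=3 tape=##0[0]10_   (q2,0)→(q2,1,left)
state=q2 head=2 tape=##[0]110_   (q2,0)→(q2,1,left)
state=q2 head=1 tape=#[#]1110_   (q2,#)→(q2,0,right)
state=q2 head=2 tape=#0[1]110_   (q2,1)→(q1,#,right)
state=q1 head=3 tape=#0#[1]10_   (q1,1)→(q2,#,left)
state=q2 head=2 tape=#0[#]#10_   (q2,#)→(q2,0,right)
state=q2 head=3 tape=#00[#]10_   (q2,#)→(q2,0,right)
state=q2 head=4 tape=#000[1]0_   (q2,1)→(q1,#,right)
state=q1 head=5 tape=#000#[0]_   (q1,0)→(q1,_,right)
state=q1 head=6 tape=#000#_[_]
The non-blank tape span at halt is #000#.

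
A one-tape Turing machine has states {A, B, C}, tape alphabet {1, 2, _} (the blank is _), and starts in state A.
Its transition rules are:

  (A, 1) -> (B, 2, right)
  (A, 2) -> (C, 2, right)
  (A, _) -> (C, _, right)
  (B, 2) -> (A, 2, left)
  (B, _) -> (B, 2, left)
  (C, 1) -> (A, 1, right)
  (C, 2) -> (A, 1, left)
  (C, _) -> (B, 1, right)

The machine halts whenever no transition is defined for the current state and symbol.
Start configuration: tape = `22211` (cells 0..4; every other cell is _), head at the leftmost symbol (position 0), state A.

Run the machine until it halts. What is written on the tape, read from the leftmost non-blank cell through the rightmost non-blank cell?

21221212

A | [2]2211___   read 2 → write 2, move right, go to C
C | 2[2]211___   read 2 → write 1, move left, go to A
A | [2]1211___   read 2 → write 2, move right, go to C
C | 2[1]211___   read 1 → write 1, move right, go to A
A | 21[2]11___   read 2 → write 2, move right, go to C
C | 212[1]1___   read 1 → write 1, move right, go to A
A | 2121[1]___   read 1 → write 2, move right, go to B
B | 21212[_]__   read _ → write 2, move left, go to B
B | 2121[2]2__   read 2 → write 2, move left, go to A
A | 212[1]22__   read 1 → write 2, move right, go to B
B | 2122[2]2__   read 2 → write 2, move left, go to A
A | 212[2]22__   read 2 → write 2, move right, go to C
C | 2122[2]2__   read 2 → write 1, move left, go to A
A | 212[2]12__   read 2 → write 2, move right, go to C
C | 2122[1]2__   read 1 → write 1, move right, go to A
A | 21221[2]__   read 2 → write 2, move right, go to C
C | 212212[_]_   read _ → write 1, move right, go to B
B | 2122121[_]   read _ → write 2, move left, go to B
B | 212212[1]2
The non-blank tape span at halt is 21221212.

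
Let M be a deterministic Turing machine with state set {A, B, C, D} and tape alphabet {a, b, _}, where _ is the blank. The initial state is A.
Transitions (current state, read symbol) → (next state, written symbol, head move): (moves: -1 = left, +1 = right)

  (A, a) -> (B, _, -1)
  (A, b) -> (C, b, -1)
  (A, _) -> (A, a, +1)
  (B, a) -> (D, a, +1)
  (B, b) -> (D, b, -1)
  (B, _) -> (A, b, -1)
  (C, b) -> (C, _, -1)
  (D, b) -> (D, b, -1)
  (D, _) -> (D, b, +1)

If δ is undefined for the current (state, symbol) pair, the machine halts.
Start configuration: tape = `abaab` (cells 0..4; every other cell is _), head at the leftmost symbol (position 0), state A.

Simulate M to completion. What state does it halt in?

state=A head=0 tape=__[a]baab   (A,a)→(B,_,-1)
state=B head=-1 tape=_[_]_baab   (B,_)→(A,b,-1)
state=A head=-2 tape=[_]b_baab   (A,_)→(A,a,+1)
state=A head=-1 tape=a[b]_baab   (A,b)→(C,b,-1)
state=C head=-2 tape=[a]b_baab
No transition is defined for (C, a); M halts in state C.

C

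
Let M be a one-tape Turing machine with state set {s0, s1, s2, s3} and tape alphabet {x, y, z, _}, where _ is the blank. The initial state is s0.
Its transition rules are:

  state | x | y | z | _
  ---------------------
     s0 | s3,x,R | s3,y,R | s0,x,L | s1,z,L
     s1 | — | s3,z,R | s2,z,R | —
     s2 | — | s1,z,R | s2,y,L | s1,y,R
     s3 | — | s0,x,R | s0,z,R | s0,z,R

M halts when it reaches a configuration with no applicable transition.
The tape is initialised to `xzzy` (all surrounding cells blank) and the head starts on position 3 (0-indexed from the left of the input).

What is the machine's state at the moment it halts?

s1

s0 | xzz[y]___   read y → write y, move R, go to s3
s3 | xzzy[_]__   read _ → write z, move R, go to s0
s0 | xzzyz[_]_   read _ → write z, move L, go to s1
s1 | xzzy[z]z_   read z → write z, move R, go to s2
s2 | xzzyz[z]_   read z → write y, move L, go to s2
s2 | xzzy[z]y_   read z → write y, move L, go to s2
s2 | xzz[y]yy_   read y → write z, move R, go to s1
s1 | xzzz[y]y_   read y → write z, move R, go to s3
s3 | xzzzz[y]_   read y → write x, move R, go to s0
s0 | xzzzzx[_]   read _ → write z, move L, go to s1
s1 | xzzzz[x]z
No transition is defined for (s1, x); M halts in state s1.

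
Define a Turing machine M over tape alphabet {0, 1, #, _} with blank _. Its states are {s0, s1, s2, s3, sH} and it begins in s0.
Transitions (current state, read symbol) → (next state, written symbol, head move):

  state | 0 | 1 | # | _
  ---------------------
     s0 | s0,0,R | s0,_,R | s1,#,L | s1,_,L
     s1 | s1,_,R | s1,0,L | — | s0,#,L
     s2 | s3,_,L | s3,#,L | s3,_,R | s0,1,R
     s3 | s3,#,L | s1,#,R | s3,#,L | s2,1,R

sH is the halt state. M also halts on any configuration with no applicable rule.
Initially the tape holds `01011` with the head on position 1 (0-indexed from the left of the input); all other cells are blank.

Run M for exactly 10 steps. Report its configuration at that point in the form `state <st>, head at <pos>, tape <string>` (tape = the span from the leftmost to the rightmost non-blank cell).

state=s0 head=1 tape=0[1]011_   (s0,1)→(s0,_,R)
state=s0 head=2 tape=0_[0]11_   (s0,0)→(s0,0,R)
state=s0 head=3 tape=0_0[1]1_   (s0,1)→(s0,_,R)
state=s0 head=4 tape=0_0_[1]_   (s0,1)→(s0,_,R)
state=s0 head=5 tape=0_0__[_]   (s0,_)→(s1,_,L)
state=s1 head=4 tape=0_0_[_]_   (s1,_)→(s0,#,L)
state=s0 head=3 tape=0_0[_]#_   (s0,_)→(s1,_,L)
state=s1 head=2 tape=0_[0]_#_   (s1,0)→(s1,_,R)
state=s1 head=3 tape=0__[_]#_   (s1,_)→(s0,#,L)
state=s0 head=2 tape=0_[_]##_   (s0,_)→(s1,_,L)
state=s1 head=1 tape=0[_]_##_
After 10 steps: state s1, head at 1, tape 0__##.

state s1, head at 1, tape 0__##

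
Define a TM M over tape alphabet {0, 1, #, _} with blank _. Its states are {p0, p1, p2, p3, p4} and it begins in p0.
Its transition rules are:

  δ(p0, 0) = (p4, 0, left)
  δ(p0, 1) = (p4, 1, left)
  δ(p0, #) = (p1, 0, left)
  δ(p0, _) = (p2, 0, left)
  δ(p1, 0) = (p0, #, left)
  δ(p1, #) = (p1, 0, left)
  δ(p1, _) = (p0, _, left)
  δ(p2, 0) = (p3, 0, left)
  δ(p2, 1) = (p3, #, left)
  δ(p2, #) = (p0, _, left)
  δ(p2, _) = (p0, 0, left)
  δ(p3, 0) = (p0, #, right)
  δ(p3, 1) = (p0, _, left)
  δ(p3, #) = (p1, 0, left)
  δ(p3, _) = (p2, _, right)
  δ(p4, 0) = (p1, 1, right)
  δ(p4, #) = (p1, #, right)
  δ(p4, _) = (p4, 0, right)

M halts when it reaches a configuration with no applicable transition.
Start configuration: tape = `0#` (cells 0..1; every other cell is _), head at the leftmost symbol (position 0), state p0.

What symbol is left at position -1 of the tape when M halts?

p0 | _[0]#   read 0 → write 0, move left, go to p4
p4 | [_]0#   read _ → write 0, move right, go to p4
p4 | 0[0]#   read 0 → write 1, move right, go to p1
p1 | 01[#]   read # → write 0, move left, go to p1
p1 | 0[1]0
Cell -1 holds 0 when M halts.

0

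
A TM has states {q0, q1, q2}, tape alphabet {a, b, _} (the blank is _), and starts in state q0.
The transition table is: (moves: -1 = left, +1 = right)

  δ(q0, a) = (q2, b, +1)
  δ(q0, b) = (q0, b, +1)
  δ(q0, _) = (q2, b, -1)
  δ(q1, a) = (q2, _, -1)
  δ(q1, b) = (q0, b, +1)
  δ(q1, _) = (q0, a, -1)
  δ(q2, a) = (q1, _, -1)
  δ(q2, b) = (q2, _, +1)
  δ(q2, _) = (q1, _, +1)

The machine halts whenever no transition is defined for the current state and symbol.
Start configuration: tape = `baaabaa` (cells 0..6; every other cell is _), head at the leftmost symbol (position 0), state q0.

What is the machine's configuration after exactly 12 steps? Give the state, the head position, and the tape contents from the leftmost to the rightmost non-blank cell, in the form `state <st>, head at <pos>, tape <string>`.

state q2, head at 2, tape a_baa

q0 | [b]aaabaa   read b → write b, move +1, go to q0
q0 | b[a]aabaa   read a → write b, move +1, go to q2
q2 | bb[a]abaa   read a → write _, move -1, go to q1
q1 | b[b]_abaa   read b → write b, move +1, go to q0
q0 | bb[_]abaa   read _ → write b, move -1, go to q2
q2 | b[b]babaa   read b → write _, move +1, go to q2
q2 | b_[b]abaa   read b → write _, move +1, go to q2
q2 | b__[a]baa   read a → write _, move -1, go to q1
q1 | b_[_]_baa   read _ → write a, move -1, go to q0
q0 | b[_]a_baa   read _ → write b, move -1, go to q2
q2 | [b]ba_baa   read b → write _, move +1, go to q2
q2 | _[b]a_baa   read b → write _, move +1, go to q2
q2 | __[a]_baa
After 12 steps: state q2, head at 2, tape a_baa.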